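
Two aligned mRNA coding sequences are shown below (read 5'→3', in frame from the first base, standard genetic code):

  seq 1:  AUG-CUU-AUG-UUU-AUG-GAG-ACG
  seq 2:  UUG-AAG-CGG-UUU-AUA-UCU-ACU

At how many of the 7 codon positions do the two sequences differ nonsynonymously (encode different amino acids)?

Codon 1: AUG Met / UUG Leu — nonsynonymous.
Codon 2: CUU Leu / AAG Lys — nonsynonymous.
Codon 3: AUG Met / CGG Arg — nonsynonymous.
Codon 4: UUU Phe / UUU Phe — identical.
Codon 5: AUG Met / AUA Ile — nonsynonymous.
Codon 6: GAG Glu / UCU Ser — nonsynonymous.
Codon 7: ACG Thr / ACU Thr — synonymous.
Nonsynonymous differences: 5.

5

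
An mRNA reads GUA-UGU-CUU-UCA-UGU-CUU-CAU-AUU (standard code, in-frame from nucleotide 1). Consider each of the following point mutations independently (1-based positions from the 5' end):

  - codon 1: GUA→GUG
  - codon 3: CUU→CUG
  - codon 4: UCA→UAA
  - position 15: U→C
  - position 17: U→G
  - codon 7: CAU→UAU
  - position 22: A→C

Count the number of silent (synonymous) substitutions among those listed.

Codon 1: GUA (Val) → GUG (Val) — synonymous.
Codon 3: CUU (Leu) → CUG (Leu) — synonymous.
Codon 4: UCA (Ser) → UAA (Stop) — nonsense.
Codon 5: UGU (Cys) → UGC (Cys) — synonymous.
Codon 6: CUU (Leu) → CGU (Arg) — missense.
Codon 7: CAU (His) → UAU (Tyr) — missense.
Codon 8: AUU (Ile) → CUU (Leu) — missense.
Synonymous: 3 of 7.

3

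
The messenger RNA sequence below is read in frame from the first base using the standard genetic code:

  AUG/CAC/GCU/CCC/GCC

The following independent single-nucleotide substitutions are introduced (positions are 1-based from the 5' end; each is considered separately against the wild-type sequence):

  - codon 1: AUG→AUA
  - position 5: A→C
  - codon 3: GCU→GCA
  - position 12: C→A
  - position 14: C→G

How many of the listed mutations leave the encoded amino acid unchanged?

2

Codon 1: AUG (Met) → AUA (Ile) — missense.
Codon 2: CAC (His) → CCC (Pro) — missense.
Codon 3: GCU (Ala) → GCA (Ala) — synonymous.
Codon 4: CCC (Pro) → CCA (Pro) — synonymous.
Codon 5: GCC (Ala) → GGC (Gly) — missense.
Synonymous: 2 of 5.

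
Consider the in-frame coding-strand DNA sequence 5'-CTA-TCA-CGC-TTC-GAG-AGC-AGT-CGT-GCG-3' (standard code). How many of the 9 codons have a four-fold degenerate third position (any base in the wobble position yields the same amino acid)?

Codon 1 CTA (Leu): third position 4-fold.
Codon 2 TCA (Ser): third position 4-fold.
Codon 3 CGC (Arg): third position 4-fold.
Codon 4 TTC (Phe): third position 2-fold.
Codon 5 GAG (Glu): third position 2-fold.
Codon 6 AGC (Ser): third position 2-fold.
Codon 7 AGT (Ser): third position 2-fold.
Codon 8 CGT (Arg): third position 4-fold.
Codon 9 GCG (Ala): third position 4-fold.
Four-fold degenerate third positions: 5.

5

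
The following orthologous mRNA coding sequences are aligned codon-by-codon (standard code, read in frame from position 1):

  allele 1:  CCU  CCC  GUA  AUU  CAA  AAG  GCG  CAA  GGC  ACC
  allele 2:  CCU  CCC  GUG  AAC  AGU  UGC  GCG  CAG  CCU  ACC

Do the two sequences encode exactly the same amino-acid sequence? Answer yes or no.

no

Codon 1: CCU Pro / CCU Pro — identical.
Codon 2: CCC Pro / CCC Pro — identical.
Codon 3: GUA Val / GUG Val — synonymous.
Codon 4: AUU Ile / AAC Asn — nonsynonymous.
Codon 5: CAA Gln / AGU Ser — nonsynonymous.
Codon 6: AAG Lys / UGC Cys — nonsynonymous.
Codon 7: GCG Ala / GCG Ala — identical.
Codon 8: CAA Gln / CAG Gln — synonymous.
Codon 9: GGC Gly / CCU Pro — nonsynonymous.
Codon 10: ACC Thr / ACC Thr — identical.
Nonsynonymous differences: 4 → different protein.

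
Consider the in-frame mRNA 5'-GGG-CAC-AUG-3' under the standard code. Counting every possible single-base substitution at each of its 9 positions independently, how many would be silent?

4

Codon 1 (GGG, Gly): 3 synonymous substitutions.
Codon 2 (CAC, His): 1 synonymous substitution.
Codon 3 (AUG, Met): 0 synonymous substitutions.
Total: 3 + 1 + 0 = 4.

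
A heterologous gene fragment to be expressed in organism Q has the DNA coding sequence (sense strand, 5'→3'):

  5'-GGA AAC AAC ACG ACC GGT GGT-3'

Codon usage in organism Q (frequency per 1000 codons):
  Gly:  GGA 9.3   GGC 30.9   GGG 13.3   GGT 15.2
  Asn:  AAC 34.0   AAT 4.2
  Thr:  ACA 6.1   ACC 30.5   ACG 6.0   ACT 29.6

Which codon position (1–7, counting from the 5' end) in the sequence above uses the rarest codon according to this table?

Codon 1 GGA (Gly): 9.3 per 1000.
Codon 2 AAC (Asn): 34.0 per 1000.
Codon 3 AAC (Asn): 34.0 per 1000.
Codon 4 ACG (Thr): 6.0 per 1000.
Codon 5 ACC (Thr): 30.5 per 1000.
Codon 6 GGT (Gly): 15.2 per 1000.
Codon 7 GGT (Gly): 15.2 per 1000.
Lowest frequency is 6.0 at codon 4.

4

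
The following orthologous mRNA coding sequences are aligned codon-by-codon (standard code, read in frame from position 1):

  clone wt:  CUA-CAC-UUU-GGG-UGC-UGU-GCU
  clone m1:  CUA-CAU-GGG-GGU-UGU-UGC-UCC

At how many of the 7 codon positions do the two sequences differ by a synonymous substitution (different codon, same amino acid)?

4

Codon 1: CUA Leu / CUA Leu — identical.
Codon 2: CAC His / CAU His — synonymous.
Codon 3: UUU Phe / GGG Gly — nonsynonymous.
Codon 4: GGG Gly / GGU Gly — synonymous.
Codon 5: UGC Cys / UGU Cys — synonymous.
Codon 6: UGU Cys / UGC Cys — synonymous.
Codon 7: GCU Ala / UCC Ser — nonsynonymous.
Synonymous differences: 4.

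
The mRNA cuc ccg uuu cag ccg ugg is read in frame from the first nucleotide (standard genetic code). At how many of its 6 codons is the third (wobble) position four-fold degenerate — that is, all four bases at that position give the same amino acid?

3

Codon 1 CUC (Leu): third position 4-fold.
Codon 2 CCG (Pro): third position 4-fold.
Codon 3 UUU (Phe): third position 2-fold.
Codon 4 CAG (Gln): third position 2-fold.
Codon 5 CCG (Pro): third position 4-fold.
Codon 6 UGG (Trp): third position 1-fold.
Four-fold degenerate third positions: 3.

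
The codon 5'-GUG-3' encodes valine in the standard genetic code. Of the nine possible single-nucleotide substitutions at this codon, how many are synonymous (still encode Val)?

Position 1: none → 0 synonymous.
Position 2: none → 0 synonymous.
Position 3: GUU, GUC, GUA → 3 synonymous.
Total: 0 + 0 + 3 = 3.

3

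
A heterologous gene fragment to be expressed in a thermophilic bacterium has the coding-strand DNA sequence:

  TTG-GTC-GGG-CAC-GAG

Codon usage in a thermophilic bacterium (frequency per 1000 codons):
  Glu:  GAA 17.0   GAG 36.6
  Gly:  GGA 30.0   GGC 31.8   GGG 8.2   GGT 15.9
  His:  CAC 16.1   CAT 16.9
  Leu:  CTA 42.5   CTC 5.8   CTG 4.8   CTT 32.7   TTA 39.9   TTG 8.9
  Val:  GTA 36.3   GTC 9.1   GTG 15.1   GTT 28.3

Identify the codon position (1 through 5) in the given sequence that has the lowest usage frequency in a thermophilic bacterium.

3

Codon 1 TTG (Leu): 8.9 per 1000.
Codon 2 GTC (Val): 9.1 per 1000.
Codon 3 GGG (Gly): 8.2 per 1000.
Codon 4 CAC (His): 16.1 per 1000.
Codon 5 GAG (Glu): 36.6 per 1000.
Lowest frequency is 8.2 at codon 3.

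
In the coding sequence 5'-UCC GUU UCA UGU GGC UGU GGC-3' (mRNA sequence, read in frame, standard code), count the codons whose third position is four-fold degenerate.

5

Codon 1 UCC (Ser): third position 4-fold.
Codon 2 GUU (Val): third position 4-fold.
Codon 3 UCA (Ser): third position 4-fold.
Codon 4 UGU (Cys): third position 2-fold.
Codon 5 GGC (Gly): third position 4-fold.
Codon 6 UGU (Cys): third position 2-fold.
Codon 7 GGC (Gly): third position 4-fold.
Four-fold degenerate third positions: 5.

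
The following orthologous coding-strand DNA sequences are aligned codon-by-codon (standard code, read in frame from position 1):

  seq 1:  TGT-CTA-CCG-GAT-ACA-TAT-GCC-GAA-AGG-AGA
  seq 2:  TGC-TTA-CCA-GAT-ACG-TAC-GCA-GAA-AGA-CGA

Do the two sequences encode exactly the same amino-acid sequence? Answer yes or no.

Codon 1: TGT Cys / TGC Cys — synonymous.
Codon 2: CTA Leu / TTA Leu — synonymous.
Codon 3: CCG Pro / CCA Pro — synonymous.
Codon 4: GAT Asp / GAT Asp — identical.
Codon 5: ACA Thr / ACG Thr — synonymous.
Codon 6: TAT Tyr / TAC Tyr — synonymous.
Codon 7: GCC Ala / GCA Ala — synonymous.
Codon 8: GAA Glu / GAA Glu — identical.
Codon 9: AGG Arg / AGA Arg — synonymous.
Codon 10: AGA Arg / CGA Arg — synonymous.
Nonsynonymous differences: 0 → same protein.

yes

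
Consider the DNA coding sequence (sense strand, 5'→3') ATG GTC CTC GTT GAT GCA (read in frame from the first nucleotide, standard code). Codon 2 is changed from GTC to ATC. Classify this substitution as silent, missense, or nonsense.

missense

Position 4 falls in codon 2: GTC → Val.
After the substitution the codon is ATC → Ile.
Val ≠ Ile, so this is a missense mutation.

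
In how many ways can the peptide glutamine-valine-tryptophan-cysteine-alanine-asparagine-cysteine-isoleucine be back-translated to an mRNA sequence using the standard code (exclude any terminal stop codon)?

768

Gln: 2 codons.
Val: 4 codons.
Trp: 1 codon.
Cys: 2 codons.
Ala: 4 codons.
Asn: 2 codons.
Cys: 2 codons.
Ile: 3 codons.
2 × 4 × 1 × 2 × 4 × 2 × 2 × 3 = 768.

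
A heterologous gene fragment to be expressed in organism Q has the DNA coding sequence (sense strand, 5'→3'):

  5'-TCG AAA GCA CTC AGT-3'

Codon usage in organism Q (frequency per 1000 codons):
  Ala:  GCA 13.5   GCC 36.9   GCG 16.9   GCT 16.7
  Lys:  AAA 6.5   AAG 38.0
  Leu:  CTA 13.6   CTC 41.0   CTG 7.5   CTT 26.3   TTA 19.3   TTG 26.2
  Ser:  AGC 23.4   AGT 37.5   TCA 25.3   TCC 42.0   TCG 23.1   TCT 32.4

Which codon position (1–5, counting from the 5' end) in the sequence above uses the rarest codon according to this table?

2

Codon 1 TCG (Ser): 23.1 per 1000.
Codon 2 AAA (Lys): 6.5 per 1000.
Codon 3 GCA (Ala): 13.5 per 1000.
Codon 4 CTC (Leu): 41.0 per 1000.
Codon 5 AGT (Ser): 37.5 per 1000.
Lowest frequency is 6.5 at codon 2.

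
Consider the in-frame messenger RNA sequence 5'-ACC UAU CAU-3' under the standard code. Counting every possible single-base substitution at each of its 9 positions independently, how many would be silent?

Codon 1 (ACC, Thr): 3 synonymous substitutions.
Codon 2 (UAU, Tyr): 1 synonymous substitution.
Codon 3 (CAU, His): 1 synonymous substitution.
Total: 3 + 1 + 1 = 5.

5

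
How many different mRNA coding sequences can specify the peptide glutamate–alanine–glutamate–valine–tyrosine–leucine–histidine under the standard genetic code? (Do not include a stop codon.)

1536

Glu: 2 codons.
Ala: 4 codons.
Glu: 2 codons.
Val: 4 codons.
Tyr: 2 codons.
Leu: 6 codons.
His: 2 codons.
2 × 4 × 2 × 4 × 2 × 6 × 2 = 1536.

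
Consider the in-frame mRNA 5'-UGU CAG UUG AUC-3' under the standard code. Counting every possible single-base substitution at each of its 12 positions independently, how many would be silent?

Codon 1 (UGU, Cys): 1 synonymous substitution.
Codon 2 (CAG, Gln): 1 synonymous substitution.
Codon 3 (UUG, Leu): 2 synonymous substitutions.
Codon 4 (AUC, Ile): 2 synonymous substitutions.
Total: 1 + 1 + 2 + 2 = 6.

6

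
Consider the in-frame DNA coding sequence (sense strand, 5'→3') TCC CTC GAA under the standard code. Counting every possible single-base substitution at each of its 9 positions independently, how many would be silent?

7

Codon 1 (TCC, Ser): 3 synonymous substitutions.
Codon 2 (CTC, Leu): 3 synonymous substitutions.
Codon 3 (GAA, Glu): 1 synonymous substitution.
Total: 3 + 3 + 1 = 7.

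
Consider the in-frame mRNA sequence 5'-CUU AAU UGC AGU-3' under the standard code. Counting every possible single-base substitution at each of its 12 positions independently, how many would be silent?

Codon 1 (CUU, Leu): 3 synonymous substitutions.
Codon 2 (AAU, Asn): 1 synonymous substitution.
Codon 3 (UGC, Cys): 1 synonymous substitution.
Codon 4 (AGU, Ser): 1 synonymous substitution.
Total: 3 + 1 + 1 + 1 = 6.

6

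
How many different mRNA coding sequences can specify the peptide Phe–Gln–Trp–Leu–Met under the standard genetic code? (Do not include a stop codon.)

24

Phe: 2 codons.
Gln: 2 codons.
Trp: 1 codon.
Leu: 6 codons.
Met: 1 codon.
2 × 2 × 1 × 6 × 1 = 24.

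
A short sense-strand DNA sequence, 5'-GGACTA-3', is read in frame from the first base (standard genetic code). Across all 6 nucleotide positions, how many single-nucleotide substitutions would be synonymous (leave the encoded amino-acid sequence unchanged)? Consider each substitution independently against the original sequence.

7

Codon 1 (GGA, Gly): 3 synonymous substitutions.
Codon 2 (CTA, Leu): 4 synonymous substitutions.
Total: 3 + 4 = 7.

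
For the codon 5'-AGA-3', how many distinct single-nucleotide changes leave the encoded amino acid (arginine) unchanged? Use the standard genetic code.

2

Position 1: CGA → 1 synonymous.
Position 2: none → 0 synonymous.
Position 3: AGG → 1 synonymous.
Total: 1 + 0 + 1 = 2.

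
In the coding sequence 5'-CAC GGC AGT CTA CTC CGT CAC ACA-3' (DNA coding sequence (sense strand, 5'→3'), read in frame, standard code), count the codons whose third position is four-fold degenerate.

5

Codon 1 CAC (His): third position 2-fold.
Codon 2 GGC (Gly): third position 4-fold.
Codon 3 AGT (Ser): third position 2-fold.
Codon 4 CTA (Leu): third position 4-fold.
Codon 5 CTC (Leu): third position 4-fold.
Codon 6 CGT (Arg): third position 4-fold.
Codon 7 CAC (His): third position 2-fold.
Codon 8 ACA (Thr): third position 4-fold.
Four-fold degenerate third positions: 5.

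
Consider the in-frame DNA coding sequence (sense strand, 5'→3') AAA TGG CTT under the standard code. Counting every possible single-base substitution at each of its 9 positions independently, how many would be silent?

Codon 1 (AAA, Lys): 1 synonymous substitution.
Codon 2 (TGG, Trp): 0 synonymous substitutions.
Codon 3 (CTT, Leu): 3 synonymous substitutions.
Total: 1 + 0 + 3 = 4.

4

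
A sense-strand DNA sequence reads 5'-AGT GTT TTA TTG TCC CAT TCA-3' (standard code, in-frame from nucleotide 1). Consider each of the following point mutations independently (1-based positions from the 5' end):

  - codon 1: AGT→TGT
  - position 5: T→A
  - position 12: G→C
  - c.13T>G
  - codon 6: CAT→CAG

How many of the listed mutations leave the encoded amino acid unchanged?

0

Codon 1: AGT (Ser) → TGT (Cys) — missense.
Codon 2: GTT (Val) → GAT (Asp) — missense.
Codon 4: TTG (Leu) → TTC (Phe) — missense.
Codon 5: TCC (Ser) → GCC (Ala) — missense.
Codon 6: CAT (His) → CAG (Gln) — missense.
Synonymous: 0 of 5.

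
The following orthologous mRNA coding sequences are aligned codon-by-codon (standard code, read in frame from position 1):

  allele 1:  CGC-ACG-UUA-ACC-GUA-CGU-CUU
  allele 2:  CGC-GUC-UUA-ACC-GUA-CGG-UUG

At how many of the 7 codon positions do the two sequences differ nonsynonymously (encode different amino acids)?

1

Codon 1: CGC Arg / CGC Arg — identical.
Codon 2: ACG Thr / GUC Val — nonsynonymous.
Codon 3: UUA Leu / UUA Leu — identical.
Codon 4: ACC Thr / ACC Thr — identical.
Codon 5: GUA Val / GUA Val — identical.
Codon 6: CGU Arg / CGG Arg — synonymous.
Codon 7: CUU Leu / UUG Leu — synonymous.
Nonsynonymous differences: 1.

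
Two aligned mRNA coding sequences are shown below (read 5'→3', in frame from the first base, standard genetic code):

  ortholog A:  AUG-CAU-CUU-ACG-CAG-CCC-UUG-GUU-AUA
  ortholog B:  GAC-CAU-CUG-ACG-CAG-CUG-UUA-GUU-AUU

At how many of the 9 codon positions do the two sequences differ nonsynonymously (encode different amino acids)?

Codon 1: AUG Met / GAC Asp — nonsynonymous.
Codon 2: CAU His / CAU His — identical.
Codon 3: CUU Leu / CUG Leu — synonymous.
Codon 4: ACG Thr / ACG Thr — identical.
Codon 5: CAG Gln / CAG Gln — identical.
Codon 6: CCC Pro / CUG Leu — nonsynonymous.
Codon 7: UUG Leu / UUA Leu — synonymous.
Codon 8: GUU Val / GUU Val — identical.
Codon 9: AUA Ile / AUU Ile — synonymous.
Nonsynonymous differences: 2.

2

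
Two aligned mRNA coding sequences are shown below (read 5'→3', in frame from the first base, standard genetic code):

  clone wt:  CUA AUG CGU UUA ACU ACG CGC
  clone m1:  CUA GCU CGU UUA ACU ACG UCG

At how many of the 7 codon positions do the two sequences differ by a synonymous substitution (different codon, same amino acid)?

Codon 1: CUA Leu / CUA Leu — identical.
Codon 2: AUG Met / GCU Ala — nonsynonymous.
Codon 3: CGU Arg / CGU Arg — identical.
Codon 4: UUA Leu / UUA Leu — identical.
Codon 5: ACU Thr / ACU Thr — identical.
Codon 6: ACG Thr / ACG Thr — identical.
Codon 7: CGC Arg / UCG Ser — nonsynonymous.
Synonymous differences: 0.

0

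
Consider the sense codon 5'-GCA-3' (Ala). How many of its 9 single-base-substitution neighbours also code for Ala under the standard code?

Position 1: none → 0 synonymous.
Position 2: none → 0 synonymous.
Position 3: GCT, GCC, GCG → 3 synonymous.
Total: 0 + 0 + 3 = 3.

3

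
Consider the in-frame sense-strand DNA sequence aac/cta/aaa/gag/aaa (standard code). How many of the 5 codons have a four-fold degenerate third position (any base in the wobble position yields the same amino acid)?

Codon 1 AAC (Asn): third position 2-fold.
Codon 2 CTA (Leu): third position 4-fold.
Codon 3 AAA (Lys): third position 2-fold.
Codon 4 GAG (Glu): third position 2-fold.
Codon 5 AAA (Lys): third position 2-fold.
Four-fold degenerate third positions: 1.

1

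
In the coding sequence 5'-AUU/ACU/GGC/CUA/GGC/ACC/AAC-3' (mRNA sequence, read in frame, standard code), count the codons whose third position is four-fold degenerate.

Codon 1 AUU (Ile): third position 3-fold.
Codon 2 ACU (Thr): third position 4-fold.
Codon 3 GGC (Gly): third position 4-fold.
Codon 4 CUA (Leu): third position 4-fold.
Codon 5 GGC (Gly): third position 4-fold.
Codon 6 ACC (Thr): third position 4-fold.
Codon 7 AAC (Asn): third position 2-fold.
Four-fold degenerate third positions: 5.

5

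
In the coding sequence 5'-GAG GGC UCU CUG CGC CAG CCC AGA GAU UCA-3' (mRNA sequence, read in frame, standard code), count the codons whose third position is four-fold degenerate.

6

Codon 1 GAG (Glu): third position 2-fold.
Codon 2 GGC (Gly): third position 4-fold.
Codon 3 UCU (Ser): third position 4-fold.
Codon 4 CUG (Leu): third position 4-fold.
Codon 5 CGC (Arg): third position 4-fold.
Codon 6 CAG (Gln): third position 2-fold.
Codon 7 CCC (Pro): third position 4-fold.
Codon 8 AGA (Arg): third position 2-fold.
Codon 9 GAU (Asp): third position 2-fold.
Codon 10 UCA (Ser): third position 4-fold.
Four-fold degenerate third positions: 6.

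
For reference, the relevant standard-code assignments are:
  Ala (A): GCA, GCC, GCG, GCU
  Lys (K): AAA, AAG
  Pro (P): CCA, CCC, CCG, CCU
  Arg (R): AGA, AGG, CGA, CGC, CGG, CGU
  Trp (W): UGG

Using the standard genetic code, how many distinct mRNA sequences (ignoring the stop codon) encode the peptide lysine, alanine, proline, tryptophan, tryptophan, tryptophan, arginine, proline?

Lys: 2 codons.
Ala: 4 codons.
Pro: 4 codons.
Trp: 1 codon.
Trp: 1 codon.
Trp: 1 codon.
Arg: 6 codons.
Pro: 4 codons.
2 × 4 × 4 × 1 × 1 × 1 × 6 × 4 = 768.

768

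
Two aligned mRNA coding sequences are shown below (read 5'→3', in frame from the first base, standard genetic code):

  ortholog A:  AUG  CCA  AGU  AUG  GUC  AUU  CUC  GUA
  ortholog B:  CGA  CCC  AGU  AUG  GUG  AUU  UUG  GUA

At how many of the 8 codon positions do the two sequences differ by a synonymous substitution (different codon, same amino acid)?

3

Codon 1: AUG Met / CGA Arg — nonsynonymous.
Codon 2: CCA Pro / CCC Pro — synonymous.
Codon 3: AGU Ser / AGU Ser — identical.
Codon 4: AUG Met / AUG Met — identical.
Codon 5: GUC Val / GUG Val — synonymous.
Codon 6: AUU Ile / AUU Ile — identical.
Codon 7: CUC Leu / UUG Leu — synonymous.
Codon 8: GUA Val / GUA Val — identical.
Synonymous differences: 3.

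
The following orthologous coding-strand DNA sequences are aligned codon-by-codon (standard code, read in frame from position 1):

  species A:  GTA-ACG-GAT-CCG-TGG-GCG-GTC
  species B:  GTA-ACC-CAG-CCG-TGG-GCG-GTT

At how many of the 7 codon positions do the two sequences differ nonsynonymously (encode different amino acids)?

Codon 1: GTA Val / GTA Val — identical.
Codon 2: ACG Thr / ACC Thr — synonymous.
Codon 3: GAT Asp / CAG Gln — nonsynonymous.
Codon 4: CCG Pro / CCG Pro — identical.
Codon 5: TGG Trp / TGG Trp — identical.
Codon 6: GCG Ala / GCG Ala — identical.
Codon 7: GTC Val / GTT Val — synonymous.
Nonsynonymous differences: 1.

1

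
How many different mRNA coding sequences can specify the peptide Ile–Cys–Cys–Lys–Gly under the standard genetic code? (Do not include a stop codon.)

96

Ile: 3 codons.
Cys: 2 codons.
Cys: 2 codons.
Lys: 2 codons.
Gly: 4 codons.
3 × 2 × 2 × 2 × 4 = 96.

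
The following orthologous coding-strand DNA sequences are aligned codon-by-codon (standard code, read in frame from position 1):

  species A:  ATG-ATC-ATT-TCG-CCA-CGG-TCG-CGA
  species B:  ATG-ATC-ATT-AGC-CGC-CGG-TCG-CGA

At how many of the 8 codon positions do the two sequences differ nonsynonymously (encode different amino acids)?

Codon 1: ATG Met / ATG Met — identical.
Codon 2: ATC Ile / ATC Ile — identical.
Codon 3: ATT Ile / ATT Ile — identical.
Codon 4: TCG Ser / AGC Ser — synonymous.
Codon 5: CCA Pro / CGC Arg — nonsynonymous.
Codon 6: CGG Arg / CGG Arg — identical.
Codon 7: TCG Ser / TCG Ser — identical.
Codon 8: CGA Arg / CGA Arg — identical.
Nonsynonymous differences: 1.

1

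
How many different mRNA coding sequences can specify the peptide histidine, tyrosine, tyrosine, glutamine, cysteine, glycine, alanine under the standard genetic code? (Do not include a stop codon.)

His: 2 codons.
Tyr: 2 codons.
Tyr: 2 codons.
Gln: 2 codons.
Cys: 2 codons.
Gly: 4 codons.
Ala: 4 codons.
2 × 2 × 2 × 2 × 2 × 4 × 4 = 512.

512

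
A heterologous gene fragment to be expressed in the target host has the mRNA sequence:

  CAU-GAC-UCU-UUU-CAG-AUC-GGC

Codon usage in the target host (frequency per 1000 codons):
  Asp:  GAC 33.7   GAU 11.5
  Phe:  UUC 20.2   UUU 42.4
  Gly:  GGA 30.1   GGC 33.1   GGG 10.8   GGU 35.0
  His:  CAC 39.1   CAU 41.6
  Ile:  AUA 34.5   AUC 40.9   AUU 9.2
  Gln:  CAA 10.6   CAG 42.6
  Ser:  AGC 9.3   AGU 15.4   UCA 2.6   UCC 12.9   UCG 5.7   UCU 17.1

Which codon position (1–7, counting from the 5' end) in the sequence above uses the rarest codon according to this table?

Codon 1 CAU (His): 41.6 per 1000.
Codon 2 GAC (Asp): 33.7 per 1000.
Codon 3 UCU (Ser): 17.1 per 1000.
Codon 4 UUU (Phe): 42.4 per 1000.
Codon 5 CAG (Gln): 42.6 per 1000.
Codon 6 AUC (Ile): 40.9 per 1000.
Codon 7 GGC (Gly): 33.1 per 1000.
Lowest frequency is 17.1 at codon 3.

3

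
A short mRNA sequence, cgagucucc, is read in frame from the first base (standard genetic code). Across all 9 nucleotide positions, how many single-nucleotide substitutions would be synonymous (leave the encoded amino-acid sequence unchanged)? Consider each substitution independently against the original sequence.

10

Codon 1 (CGA, Arg): 4 synonymous substitutions.
Codon 2 (GUC, Val): 3 synonymous substitutions.
Codon 3 (UCC, Ser): 3 synonymous substitutions.
Total: 4 + 3 + 3 = 10.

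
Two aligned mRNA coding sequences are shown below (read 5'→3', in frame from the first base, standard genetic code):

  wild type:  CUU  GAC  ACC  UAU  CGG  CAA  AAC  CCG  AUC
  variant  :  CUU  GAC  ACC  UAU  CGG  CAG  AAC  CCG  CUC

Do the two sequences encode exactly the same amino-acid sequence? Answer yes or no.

no

Codon 1: CUU Leu / CUU Leu — identical.
Codon 2: GAC Asp / GAC Asp — identical.
Codon 3: ACC Thr / ACC Thr — identical.
Codon 4: UAU Tyr / UAU Tyr — identical.
Codon 5: CGG Arg / CGG Arg — identical.
Codon 6: CAA Gln / CAG Gln — synonymous.
Codon 7: AAC Asn / AAC Asn — identical.
Codon 8: CCG Pro / CCG Pro — identical.
Codon 9: AUC Ile / CUC Leu — nonsynonymous.
Nonsynonymous differences: 1 → different protein.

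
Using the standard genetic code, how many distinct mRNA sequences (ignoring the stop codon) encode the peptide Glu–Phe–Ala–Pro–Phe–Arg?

768

Glu: 2 codons.
Phe: 2 codons.
Ala: 4 codons.
Pro: 4 codons.
Phe: 2 codons.
Arg: 6 codons.
2 × 2 × 4 × 4 × 2 × 6 = 768.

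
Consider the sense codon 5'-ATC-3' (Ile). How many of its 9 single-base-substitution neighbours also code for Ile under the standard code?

2

Position 1: none → 0 synonymous.
Position 2: none → 0 synonymous.
Position 3: ATT, ATA → 2 synonymous.
Total: 0 + 0 + 2 = 2.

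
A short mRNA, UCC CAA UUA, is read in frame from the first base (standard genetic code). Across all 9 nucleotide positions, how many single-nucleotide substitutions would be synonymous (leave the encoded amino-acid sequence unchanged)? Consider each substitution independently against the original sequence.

Codon 1 (UCC, Ser): 3 synonymous substitutions.
Codon 2 (CAA, Gln): 1 synonymous substitution.
Codon 3 (UUA, Leu): 2 synonymous substitutions.
Total: 3 + 1 + 2 = 6.

6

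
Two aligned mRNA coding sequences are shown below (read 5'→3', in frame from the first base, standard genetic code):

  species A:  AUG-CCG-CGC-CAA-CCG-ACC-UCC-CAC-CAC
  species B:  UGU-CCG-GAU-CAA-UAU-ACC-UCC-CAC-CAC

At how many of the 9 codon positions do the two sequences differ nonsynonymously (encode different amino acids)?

3

Codon 1: AUG Met / UGU Cys — nonsynonymous.
Codon 2: CCG Pro / CCG Pro — identical.
Codon 3: CGC Arg / GAU Asp — nonsynonymous.
Codon 4: CAA Gln / CAA Gln — identical.
Codon 5: CCG Pro / UAU Tyr — nonsynonymous.
Codon 6: ACC Thr / ACC Thr — identical.
Codon 7: UCC Ser / UCC Ser — identical.
Codon 8: CAC His / CAC His — identical.
Codon 9: CAC His / CAC His — identical.
Nonsynonymous differences: 3.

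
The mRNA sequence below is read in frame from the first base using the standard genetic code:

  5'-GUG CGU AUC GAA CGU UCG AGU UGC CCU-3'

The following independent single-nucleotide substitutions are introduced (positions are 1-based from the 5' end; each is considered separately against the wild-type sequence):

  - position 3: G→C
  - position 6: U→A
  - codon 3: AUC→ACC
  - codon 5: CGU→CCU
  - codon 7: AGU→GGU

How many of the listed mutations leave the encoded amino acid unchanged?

Codon 1: GUG (Val) → GUC (Val) — synonymous.
Codon 2: CGU (Arg) → CGA (Arg) — synonymous.
Codon 3: AUC (Ile) → ACC (Thr) — missense.
Codon 5: CGU (Arg) → CCU (Pro) — missense.
Codon 7: AGU (Ser) → GGU (Gly) — missense.
Synonymous: 2 of 5.

2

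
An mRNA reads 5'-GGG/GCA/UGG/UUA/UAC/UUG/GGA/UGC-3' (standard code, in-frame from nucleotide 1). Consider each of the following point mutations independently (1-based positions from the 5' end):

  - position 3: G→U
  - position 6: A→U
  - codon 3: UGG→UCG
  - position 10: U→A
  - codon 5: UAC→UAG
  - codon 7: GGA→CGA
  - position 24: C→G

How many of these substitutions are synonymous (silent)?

Codon 1: GGG (Gly) → GGU (Gly) — synonymous.
Codon 2: GCA (Ala) → GCU (Ala) — synonymous.
Codon 3: UGG (Trp) → UCG (Ser) — missense.
Codon 4: UUA (Leu) → AUA (Ile) — missense.
Codon 5: UAC (Tyr) → UAG (Stop) — nonsense.
Codon 7: GGA (Gly) → CGA (Arg) — missense.
Codon 8: UGC (Cys) → UGG (Trp) — missense.
Synonymous: 2 of 7.

2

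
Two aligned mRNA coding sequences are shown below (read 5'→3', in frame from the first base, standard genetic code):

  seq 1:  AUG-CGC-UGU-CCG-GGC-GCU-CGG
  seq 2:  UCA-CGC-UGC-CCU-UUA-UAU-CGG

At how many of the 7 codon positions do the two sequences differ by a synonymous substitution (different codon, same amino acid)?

2

Codon 1: AUG Met / UCA Ser — nonsynonymous.
Codon 2: CGC Arg / CGC Arg — identical.
Codon 3: UGU Cys / UGC Cys — synonymous.
Codon 4: CCG Pro / CCU Pro — synonymous.
Codon 5: GGC Gly / UUA Leu — nonsynonymous.
Codon 6: GCU Ala / UAU Tyr — nonsynonymous.
Codon 7: CGG Arg / CGG Arg — identical.
Synonymous differences: 2.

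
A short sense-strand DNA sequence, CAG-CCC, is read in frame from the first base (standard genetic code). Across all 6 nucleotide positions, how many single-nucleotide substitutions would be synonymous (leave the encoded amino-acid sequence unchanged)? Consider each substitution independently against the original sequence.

4

Codon 1 (CAG, Gln): 1 synonymous substitution.
Codon 2 (CCC, Pro): 3 synonymous substitutions.
Total: 1 + 3 = 4.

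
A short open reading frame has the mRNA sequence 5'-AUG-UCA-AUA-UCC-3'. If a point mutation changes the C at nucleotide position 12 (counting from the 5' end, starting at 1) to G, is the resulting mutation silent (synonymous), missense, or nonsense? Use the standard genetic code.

Position 12 falls in codon 4: UCC → Ser.
After the substitution the codon is UCG → Ser.
Both encode Ser, so the change is synonymous.

silent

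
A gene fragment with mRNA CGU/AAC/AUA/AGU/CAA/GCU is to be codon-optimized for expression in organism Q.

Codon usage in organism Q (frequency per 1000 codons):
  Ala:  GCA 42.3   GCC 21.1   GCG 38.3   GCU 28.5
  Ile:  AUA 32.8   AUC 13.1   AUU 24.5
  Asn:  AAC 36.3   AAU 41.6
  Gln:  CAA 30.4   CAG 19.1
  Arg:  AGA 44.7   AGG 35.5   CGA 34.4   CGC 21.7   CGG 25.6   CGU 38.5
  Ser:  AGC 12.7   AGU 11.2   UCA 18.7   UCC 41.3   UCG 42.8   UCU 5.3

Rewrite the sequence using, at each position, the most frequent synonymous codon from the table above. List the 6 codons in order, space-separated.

AGA AAU AUA UCG CAA GCA

Codon 1 (Arg): best is AGA at 44.7.
Codon 2 (Asn): best is AAU at 41.6.
Codon 3 (Ile): best is AUA at 32.8.
Codon 4 (Ser): best is UCG at 42.8.
Codon 5 (Gln): best is CAA at 30.4.
Codon 6 (Ala): best is GCA at 42.3.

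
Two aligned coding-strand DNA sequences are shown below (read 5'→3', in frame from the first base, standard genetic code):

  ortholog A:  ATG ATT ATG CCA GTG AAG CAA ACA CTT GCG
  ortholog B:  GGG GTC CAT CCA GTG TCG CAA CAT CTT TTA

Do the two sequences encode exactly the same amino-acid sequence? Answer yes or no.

Codon 1: ATG Met / GGG Gly — nonsynonymous.
Codon 2: ATT Ile / GTC Val — nonsynonymous.
Codon 3: ATG Met / CAT His — nonsynonymous.
Codon 4: CCA Pro / CCA Pro — identical.
Codon 5: GTG Val / GTG Val — identical.
Codon 6: AAG Lys / TCG Ser — nonsynonymous.
Codon 7: CAA Gln / CAA Gln — identical.
Codon 8: ACA Thr / CAT His — nonsynonymous.
Codon 9: CTT Leu / CTT Leu — identical.
Codon 10: GCG Ala / TTA Leu — nonsynonymous.
Nonsynonymous differences: 6 → different protein.

no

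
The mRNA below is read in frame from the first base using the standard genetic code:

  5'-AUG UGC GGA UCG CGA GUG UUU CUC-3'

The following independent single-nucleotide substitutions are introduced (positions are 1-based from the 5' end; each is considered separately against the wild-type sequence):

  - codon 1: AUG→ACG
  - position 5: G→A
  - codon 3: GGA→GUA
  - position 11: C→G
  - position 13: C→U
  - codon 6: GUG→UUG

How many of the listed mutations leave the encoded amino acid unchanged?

0

Codon 1: AUG (Met) → ACG (Thr) — missense.
Codon 2: UGC (Cys) → UAC (Tyr) — missense.
Codon 3: GGA (Gly) → GUA (Val) — missense.
Codon 4: UCG (Ser) → UGG (Trp) — missense.
Codon 5: CGA (Arg) → UGA (Stop) — nonsense.
Codon 6: GUG (Val) → UUG (Leu) — missense.
Synonymous: 0 of 6.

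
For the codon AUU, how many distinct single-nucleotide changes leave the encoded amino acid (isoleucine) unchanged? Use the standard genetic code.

Position 1: none → 0 synonymous.
Position 2: none → 0 synonymous.
Position 3: AUC, AUA → 2 synonymous.
Total: 0 + 0 + 2 = 2.

2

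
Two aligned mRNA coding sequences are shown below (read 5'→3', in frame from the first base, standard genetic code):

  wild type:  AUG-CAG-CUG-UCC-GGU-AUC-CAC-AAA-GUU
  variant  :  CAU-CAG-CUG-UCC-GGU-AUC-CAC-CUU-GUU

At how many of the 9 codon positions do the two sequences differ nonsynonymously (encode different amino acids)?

2

Codon 1: AUG Met / CAU His — nonsynonymous.
Codon 2: CAG Gln / CAG Gln — identical.
Codon 3: CUG Leu / CUG Leu — identical.
Codon 4: UCC Ser / UCC Ser — identical.
Codon 5: GGU Gly / GGU Gly — identical.
Codon 6: AUC Ile / AUC Ile — identical.
Codon 7: CAC His / CAC His — identical.
Codon 8: AAA Lys / CUU Leu — nonsynonymous.
Codon 9: GUU Val / GUU Val — identical.
Nonsynonymous differences: 2.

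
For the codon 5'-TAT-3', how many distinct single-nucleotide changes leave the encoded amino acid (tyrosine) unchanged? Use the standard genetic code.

Position 1: none → 0 synonymous.
Position 2: none → 0 synonymous.
Position 3: TAC → 1 synonymous.
Total: 0 + 0 + 1 = 1.

1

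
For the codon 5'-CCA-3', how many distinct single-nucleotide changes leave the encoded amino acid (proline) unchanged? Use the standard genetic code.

Position 1: none → 0 synonymous.
Position 2: none → 0 synonymous.
Position 3: CCU, CCC, CCG → 3 synonymous.
Total: 0 + 0 + 3 = 3.

3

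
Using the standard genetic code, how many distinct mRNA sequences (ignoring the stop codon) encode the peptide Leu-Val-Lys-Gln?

Leu: 6 codons.
Val: 4 codons.
Lys: 2 codons.
Gln: 2 codons.
6 × 4 × 2 × 2 = 96.

96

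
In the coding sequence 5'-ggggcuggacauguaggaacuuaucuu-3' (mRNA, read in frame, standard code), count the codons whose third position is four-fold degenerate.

Codon 1 GGG (Gly): third position 4-fold.
Codon 2 GCU (Ala): third position 4-fold.
Codon 3 GGA (Gly): third position 4-fold.
Codon 4 CAU (His): third position 2-fold.
Codon 5 GUA (Val): third position 4-fold.
Codon 6 GGA (Gly): third position 4-fold.
Codon 7 ACU (Thr): third position 4-fold.
Codon 8 UAU (Tyr): third position 2-fold.
Codon 9 CUU (Leu): third position 4-fold.
Four-fold degenerate third positions: 7.

7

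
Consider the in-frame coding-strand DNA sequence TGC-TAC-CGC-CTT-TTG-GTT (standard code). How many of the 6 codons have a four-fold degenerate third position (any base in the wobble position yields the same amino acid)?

Codon 1 TGC (Cys): third position 2-fold.
Codon 2 TAC (Tyr): third position 2-fold.
Codon 3 CGC (Arg): third position 4-fold.
Codon 4 CTT (Leu): third position 4-fold.
Codon 5 TTG (Leu): third position 2-fold.
Codon 6 GTT (Val): third position 4-fold.
Four-fold degenerate third positions: 3.

3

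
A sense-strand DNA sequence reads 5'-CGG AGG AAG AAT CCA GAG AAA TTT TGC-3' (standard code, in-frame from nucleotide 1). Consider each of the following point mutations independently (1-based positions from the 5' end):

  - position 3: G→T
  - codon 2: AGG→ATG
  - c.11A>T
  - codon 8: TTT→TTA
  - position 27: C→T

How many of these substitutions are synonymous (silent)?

Codon 1: CGG (Arg) → CGT (Arg) — synonymous.
Codon 2: AGG (Arg) → ATG (Met) — missense.
Codon 4: AAT (Asn) → ATT (Ile) — missense.
Codon 8: TTT (Phe) → TTA (Leu) — missense.
Codon 9: TGC (Cys) → TGT (Cys) — synonymous.
Synonymous: 2 of 5.

2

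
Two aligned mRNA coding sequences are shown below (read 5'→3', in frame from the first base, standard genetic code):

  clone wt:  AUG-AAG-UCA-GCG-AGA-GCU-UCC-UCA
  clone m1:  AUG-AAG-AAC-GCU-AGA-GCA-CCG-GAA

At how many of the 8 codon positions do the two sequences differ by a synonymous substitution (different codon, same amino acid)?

2

Codon 1: AUG Met / AUG Met — identical.
Codon 2: AAG Lys / AAG Lys — identical.
Codon 3: UCA Ser / AAC Asn — nonsynonymous.
Codon 4: GCG Ala / GCU Ala — synonymous.
Codon 5: AGA Arg / AGA Arg — identical.
Codon 6: GCU Ala / GCA Ala — synonymous.
Codon 7: UCC Ser / CCG Pro — nonsynonymous.
Codon 8: UCA Ser / GAA Glu — nonsynonymous.
Synonymous differences: 2.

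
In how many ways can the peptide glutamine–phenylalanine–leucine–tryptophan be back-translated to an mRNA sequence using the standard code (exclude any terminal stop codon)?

24

Gln: 2 codons.
Phe: 2 codons.
Leu: 6 codons.
Trp: 1 codon.
2 × 2 × 6 × 1 = 24.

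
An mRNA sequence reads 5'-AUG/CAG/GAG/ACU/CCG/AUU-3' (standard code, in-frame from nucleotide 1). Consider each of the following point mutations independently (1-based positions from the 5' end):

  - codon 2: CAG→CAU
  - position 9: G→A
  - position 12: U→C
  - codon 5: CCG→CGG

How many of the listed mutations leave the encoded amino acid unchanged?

2

Codon 2: CAG (Gln) → CAU (His) — missense.
Codon 3: GAG (Glu) → GAA (Glu) — synonymous.
Codon 4: ACU (Thr) → ACC (Thr) — synonymous.
Codon 5: CCG (Pro) → CGG (Arg) — missense.
Synonymous: 2 of 4.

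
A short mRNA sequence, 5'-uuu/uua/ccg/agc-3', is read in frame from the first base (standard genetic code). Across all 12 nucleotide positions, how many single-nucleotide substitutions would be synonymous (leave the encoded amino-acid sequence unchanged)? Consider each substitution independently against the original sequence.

Codon 1 (UUU, Phe): 1 synonymous substitution.
Codon 2 (UUA, Leu): 2 synonymous substitutions.
Codon 3 (CCG, Pro): 3 synonymous substitutions.
Codon 4 (AGC, Ser): 1 synonymous substitution.
Total: 1 + 2 + 3 + 1 = 7.

7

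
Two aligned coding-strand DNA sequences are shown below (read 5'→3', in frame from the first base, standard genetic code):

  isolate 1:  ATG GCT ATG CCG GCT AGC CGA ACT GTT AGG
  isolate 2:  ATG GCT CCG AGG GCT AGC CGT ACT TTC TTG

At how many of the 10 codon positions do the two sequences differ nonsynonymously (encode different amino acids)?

4

Codon 1: ATG Met / ATG Met — identical.
Codon 2: GCT Ala / GCT Ala — identical.
Codon 3: ATG Met / CCG Pro — nonsynonymous.
Codon 4: CCG Pro / AGG Arg — nonsynonymous.
Codon 5: GCT Ala / GCT Ala — identical.
Codon 6: AGC Ser / AGC Ser — identical.
Codon 7: CGA Arg / CGT Arg — synonymous.
Codon 8: ACT Thr / ACT Thr — identical.
Codon 9: GTT Val / TTC Phe — nonsynonymous.
Codon 10: AGG Arg / TTG Leu — nonsynonymous.
Nonsynonymous differences: 4.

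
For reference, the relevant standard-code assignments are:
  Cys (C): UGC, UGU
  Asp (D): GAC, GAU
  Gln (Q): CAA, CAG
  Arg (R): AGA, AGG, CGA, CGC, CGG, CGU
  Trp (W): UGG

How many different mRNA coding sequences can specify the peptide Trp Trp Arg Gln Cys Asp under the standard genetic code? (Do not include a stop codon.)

48

Trp: 1 codon.
Trp: 1 codon.
Arg: 6 codons.
Gln: 2 codons.
Cys: 2 codons.
Asp: 2 codons.
1 × 1 × 6 × 2 × 2 × 2 = 48.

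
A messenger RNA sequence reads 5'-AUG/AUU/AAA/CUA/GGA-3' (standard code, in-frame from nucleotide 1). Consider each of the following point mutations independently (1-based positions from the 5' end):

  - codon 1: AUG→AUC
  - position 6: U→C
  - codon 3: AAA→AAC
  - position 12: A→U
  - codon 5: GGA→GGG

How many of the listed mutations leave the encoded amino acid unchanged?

Codon 1: AUG (Met) → AUC (Ile) — missense.
Codon 2: AUU (Ile) → AUC (Ile) — synonymous.
Codon 3: AAA (Lys) → AAC (Asn) — missense.
Codon 4: CUA (Leu) → CUU (Leu) — synonymous.
Codon 5: GGA (Gly) → GGG (Gly) — synonymous.
Synonymous: 3 of 5.

3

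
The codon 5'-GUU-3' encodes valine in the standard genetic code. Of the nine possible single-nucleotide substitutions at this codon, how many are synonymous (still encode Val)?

3

Position 1: none → 0 synonymous.
Position 2: none → 0 synonymous.
Position 3: GUC, GUA, GUG → 3 synonymous.
Total: 0 + 0 + 3 = 3.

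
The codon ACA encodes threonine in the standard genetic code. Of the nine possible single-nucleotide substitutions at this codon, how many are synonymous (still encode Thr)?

Position 1: none → 0 synonymous.
Position 2: none → 0 synonymous.
Position 3: ACU, ACC, ACG → 3 synonymous.
Total: 0 + 0 + 3 = 3.

3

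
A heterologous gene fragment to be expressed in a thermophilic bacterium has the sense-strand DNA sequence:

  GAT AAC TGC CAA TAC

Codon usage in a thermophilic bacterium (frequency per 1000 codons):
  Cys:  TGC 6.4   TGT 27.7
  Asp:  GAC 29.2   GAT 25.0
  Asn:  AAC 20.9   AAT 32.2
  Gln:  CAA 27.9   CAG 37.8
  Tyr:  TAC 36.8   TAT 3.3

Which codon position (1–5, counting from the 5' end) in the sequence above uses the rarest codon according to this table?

3

Codon 1 GAT (Asp): 25.0 per 1000.
Codon 2 AAC (Asn): 20.9 per 1000.
Codon 3 TGC (Cys): 6.4 per 1000.
Codon 4 CAA (Gln): 27.9 per 1000.
Codon 5 TAC (Tyr): 36.8 per 1000.
Lowest frequency is 6.4 at codon 3.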